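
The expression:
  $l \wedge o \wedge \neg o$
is never true.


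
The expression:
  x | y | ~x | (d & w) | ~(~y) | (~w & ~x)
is always true.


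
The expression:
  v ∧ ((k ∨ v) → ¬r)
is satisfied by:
  {v: True, r: False}


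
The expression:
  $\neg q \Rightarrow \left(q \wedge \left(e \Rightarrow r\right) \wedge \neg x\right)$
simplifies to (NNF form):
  $q$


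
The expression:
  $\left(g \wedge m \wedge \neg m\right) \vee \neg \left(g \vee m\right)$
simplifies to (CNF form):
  $\neg g \wedge \neg m$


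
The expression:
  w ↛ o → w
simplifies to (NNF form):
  True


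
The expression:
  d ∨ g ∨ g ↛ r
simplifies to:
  d ∨ g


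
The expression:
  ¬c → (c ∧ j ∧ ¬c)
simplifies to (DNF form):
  c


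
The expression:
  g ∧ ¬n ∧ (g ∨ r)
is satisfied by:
  {g: True, n: False}


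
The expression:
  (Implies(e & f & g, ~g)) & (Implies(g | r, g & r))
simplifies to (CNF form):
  (g | ~r) & (r | ~g) & (~e | ~f | ~r)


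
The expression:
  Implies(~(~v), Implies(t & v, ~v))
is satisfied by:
  {v: False, t: False}
  {t: True, v: False}
  {v: True, t: False}


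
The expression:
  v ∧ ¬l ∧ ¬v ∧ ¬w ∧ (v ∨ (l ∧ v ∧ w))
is never true.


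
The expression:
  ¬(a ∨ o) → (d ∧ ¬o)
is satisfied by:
  {a: True, d: True, o: True}
  {a: True, d: True, o: False}
  {a: True, o: True, d: False}
  {a: True, o: False, d: False}
  {d: True, o: True, a: False}
  {d: True, o: False, a: False}
  {o: True, d: False, a: False}


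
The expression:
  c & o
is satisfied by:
  {c: True, o: True}


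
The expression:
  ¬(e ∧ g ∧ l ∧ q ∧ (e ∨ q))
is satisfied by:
  {l: False, e: False, q: False, g: False}
  {g: True, l: False, e: False, q: False}
  {q: True, l: False, e: False, g: False}
  {g: True, q: True, l: False, e: False}
  {e: True, g: False, l: False, q: False}
  {g: True, e: True, l: False, q: False}
  {q: True, e: True, g: False, l: False}
  {g: True, q: True, e: True, l: False}
  {l: True, q: False, e: False, g: False}
  {g: True, l: True, q: False, e: False}
  {q: True, l: True, g: False, e: False}
  {g: True, q: True, l: True, e: False}
  {e: True, l: True, q: False, g: False}
  {g: True, e: True, l: True, q: False}
  {q: True, e: True, l: True, g: False}


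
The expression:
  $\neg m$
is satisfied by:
  {m: False}


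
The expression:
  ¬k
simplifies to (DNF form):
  ¬k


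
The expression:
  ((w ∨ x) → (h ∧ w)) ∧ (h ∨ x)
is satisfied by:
  {h: True, w: True, x: False}
  {h: True, w: False, x: False}
  {h: True, x: True, w: True}


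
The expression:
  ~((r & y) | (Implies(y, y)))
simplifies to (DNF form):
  False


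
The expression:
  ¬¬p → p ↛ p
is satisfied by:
  {p: False}


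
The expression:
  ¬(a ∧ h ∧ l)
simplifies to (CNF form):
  ¬a ∨ ¬h ∨ ¬l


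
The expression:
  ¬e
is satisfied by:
  {e: False}


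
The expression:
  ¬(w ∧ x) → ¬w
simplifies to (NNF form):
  x ∨ ¬w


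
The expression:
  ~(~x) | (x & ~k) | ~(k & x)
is always true.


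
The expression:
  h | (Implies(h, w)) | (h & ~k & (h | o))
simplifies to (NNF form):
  True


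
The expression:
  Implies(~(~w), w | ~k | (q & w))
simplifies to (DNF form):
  True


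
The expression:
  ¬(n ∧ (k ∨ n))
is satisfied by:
  {n: False}


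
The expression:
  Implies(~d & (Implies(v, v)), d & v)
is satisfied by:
  {d: True}


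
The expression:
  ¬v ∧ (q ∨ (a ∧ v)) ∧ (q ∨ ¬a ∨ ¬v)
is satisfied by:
  {q: True, v: False}


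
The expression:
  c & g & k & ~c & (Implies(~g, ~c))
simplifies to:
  False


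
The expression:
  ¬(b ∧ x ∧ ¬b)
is always true.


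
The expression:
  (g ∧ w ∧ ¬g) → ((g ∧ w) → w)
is always true.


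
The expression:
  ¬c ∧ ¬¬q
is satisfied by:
  {q: True, c: False}


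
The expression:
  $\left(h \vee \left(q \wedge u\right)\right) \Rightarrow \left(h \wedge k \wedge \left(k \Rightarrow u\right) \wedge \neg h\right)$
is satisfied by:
  {u: False, h: False, q: False}
  {q: True, u: False, h: False}
  {u: True, q: False, h: False}


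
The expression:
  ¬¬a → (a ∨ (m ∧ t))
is always true.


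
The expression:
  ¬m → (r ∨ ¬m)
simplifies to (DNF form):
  True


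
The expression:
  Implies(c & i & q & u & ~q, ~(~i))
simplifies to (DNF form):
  True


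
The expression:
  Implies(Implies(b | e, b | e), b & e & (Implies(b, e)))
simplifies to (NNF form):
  b & e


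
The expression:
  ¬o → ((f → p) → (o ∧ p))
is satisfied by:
  {o: True, f: True, p: False}
  {o: True, f: False, p: False}
  {o: True, p: True, f: True}
  {o: True, p: True, f: False}
  {f: True, p: False, o: False}


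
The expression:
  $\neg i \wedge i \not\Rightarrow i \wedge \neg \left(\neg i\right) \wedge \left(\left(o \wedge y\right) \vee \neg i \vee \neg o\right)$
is never true.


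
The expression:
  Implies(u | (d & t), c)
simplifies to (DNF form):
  c | (~d & ~u) | (~t & ~u)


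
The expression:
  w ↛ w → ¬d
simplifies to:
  True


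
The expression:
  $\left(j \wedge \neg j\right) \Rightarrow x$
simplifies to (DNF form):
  $\text{True}$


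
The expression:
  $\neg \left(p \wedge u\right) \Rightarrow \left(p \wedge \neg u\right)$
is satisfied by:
  {p: True}


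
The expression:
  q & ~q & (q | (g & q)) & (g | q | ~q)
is never true.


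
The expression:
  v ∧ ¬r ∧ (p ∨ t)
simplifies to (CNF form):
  v ∧ ¬r ∧ (p ∨ t)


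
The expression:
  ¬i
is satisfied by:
  {i: False}


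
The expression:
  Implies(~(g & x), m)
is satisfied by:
  {x: True, m: True, g: True}
  {x: True, m: True, g: False}
  {m: True, g: True, x: False}
  {m: True, g: False, x: False}
  {x: True, g: True, m: False}


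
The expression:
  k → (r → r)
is always true.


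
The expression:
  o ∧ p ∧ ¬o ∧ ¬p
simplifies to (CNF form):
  False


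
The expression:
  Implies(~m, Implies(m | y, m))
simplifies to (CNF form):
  m | ~y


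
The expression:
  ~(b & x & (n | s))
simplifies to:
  ~b | ~x | (~n & ~s)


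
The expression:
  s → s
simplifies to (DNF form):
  True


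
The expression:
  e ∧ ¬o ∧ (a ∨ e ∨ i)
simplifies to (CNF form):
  e ∧ ¬o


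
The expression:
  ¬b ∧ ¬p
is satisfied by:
  {p: False, b: False}


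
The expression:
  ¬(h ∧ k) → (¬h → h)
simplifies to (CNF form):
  h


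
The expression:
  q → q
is always true.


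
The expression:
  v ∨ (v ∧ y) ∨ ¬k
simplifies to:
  v ∨ ¬k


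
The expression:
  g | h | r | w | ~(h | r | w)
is always true.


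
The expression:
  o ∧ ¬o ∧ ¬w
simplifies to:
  False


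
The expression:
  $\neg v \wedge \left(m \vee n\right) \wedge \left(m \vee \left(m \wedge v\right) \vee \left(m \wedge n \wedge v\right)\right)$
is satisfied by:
  {m: True, v: False}


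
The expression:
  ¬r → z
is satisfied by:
  {r: True, z: True}
  {r: True, z: False}
  {z: True, r: False}


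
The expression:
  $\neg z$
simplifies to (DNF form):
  $\neg z$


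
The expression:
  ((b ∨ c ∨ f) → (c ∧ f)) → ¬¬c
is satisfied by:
  {b: True, c: True, f: True}
  {b: True, c: True, f: False}
  {b: True, f: True, c: False}
  {b: True, f: False, c: False}
  {c: True, f: True, b: False}
  {c: True, f: False, b: False}
  {f: True, c: False, b: False}


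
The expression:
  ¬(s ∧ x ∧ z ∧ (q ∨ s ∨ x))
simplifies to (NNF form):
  ¬s ∨ ¬x ∨ ¬z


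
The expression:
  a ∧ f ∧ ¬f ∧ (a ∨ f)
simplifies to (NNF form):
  False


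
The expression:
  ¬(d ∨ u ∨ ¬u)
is never true.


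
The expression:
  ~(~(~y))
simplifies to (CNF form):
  ~y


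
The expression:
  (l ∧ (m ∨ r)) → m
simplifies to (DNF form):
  m ∨ ¬l ∨ ¬r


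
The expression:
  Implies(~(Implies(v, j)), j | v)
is always true.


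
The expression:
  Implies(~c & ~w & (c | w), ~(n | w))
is always true.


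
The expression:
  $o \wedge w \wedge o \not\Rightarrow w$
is never true.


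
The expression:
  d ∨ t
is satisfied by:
  {d: True, t: True}
  {d: True, t: False}
  {t: True, d: False}


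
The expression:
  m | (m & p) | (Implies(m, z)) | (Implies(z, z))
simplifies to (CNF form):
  True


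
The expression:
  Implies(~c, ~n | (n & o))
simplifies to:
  c | o | ~n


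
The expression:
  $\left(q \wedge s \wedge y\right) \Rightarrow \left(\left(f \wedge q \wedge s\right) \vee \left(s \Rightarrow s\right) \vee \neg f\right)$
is always true.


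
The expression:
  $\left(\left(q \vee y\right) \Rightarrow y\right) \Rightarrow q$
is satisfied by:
  {q: True}


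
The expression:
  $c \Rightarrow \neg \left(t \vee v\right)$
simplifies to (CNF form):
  $\left(\neg c \vee \neg t\right) \wedge \left(\neg c \vee \neg v\right)$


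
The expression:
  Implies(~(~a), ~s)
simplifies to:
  ~a | ~s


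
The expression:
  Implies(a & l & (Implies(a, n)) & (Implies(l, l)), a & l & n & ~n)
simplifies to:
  ~a | ~l | ~n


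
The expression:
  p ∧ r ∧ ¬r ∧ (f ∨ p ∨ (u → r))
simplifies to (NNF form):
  False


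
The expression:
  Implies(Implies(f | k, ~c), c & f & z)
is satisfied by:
  {k: True, f: True, c: True}
  {k: True, c: True, f: False}
  {f: True, c: True, k: False}


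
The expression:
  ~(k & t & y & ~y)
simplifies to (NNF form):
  True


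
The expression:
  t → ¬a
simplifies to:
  ¬a ∨ ¬t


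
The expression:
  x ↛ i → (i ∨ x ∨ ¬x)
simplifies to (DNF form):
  True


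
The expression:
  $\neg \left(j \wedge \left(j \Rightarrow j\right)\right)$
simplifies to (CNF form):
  $\neg j$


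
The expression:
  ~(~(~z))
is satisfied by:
  {z: False}


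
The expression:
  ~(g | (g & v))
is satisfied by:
  {g: False}


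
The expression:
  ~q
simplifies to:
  ~q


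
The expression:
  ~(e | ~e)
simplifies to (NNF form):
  False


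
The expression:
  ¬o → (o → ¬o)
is always true.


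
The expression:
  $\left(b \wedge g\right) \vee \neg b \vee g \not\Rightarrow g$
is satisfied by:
  {g: True, b: False}
  {b: False, g: False}
  {b: True, g: True}


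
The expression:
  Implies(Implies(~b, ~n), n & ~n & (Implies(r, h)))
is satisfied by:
  {n: True, b: False}


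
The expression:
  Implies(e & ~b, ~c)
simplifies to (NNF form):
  b | ~c | ~e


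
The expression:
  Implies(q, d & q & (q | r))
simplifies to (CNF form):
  d | ~q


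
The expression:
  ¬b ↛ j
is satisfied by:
  {j: True, b: False}
  {b: False, j: False}
  {b: True, j: True}


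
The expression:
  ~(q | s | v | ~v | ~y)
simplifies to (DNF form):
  False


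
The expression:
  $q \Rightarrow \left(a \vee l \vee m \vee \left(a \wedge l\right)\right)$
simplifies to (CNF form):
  $a \vee l \vee m \vee \neg q$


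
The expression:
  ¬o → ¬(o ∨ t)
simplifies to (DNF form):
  o ∨ ¬t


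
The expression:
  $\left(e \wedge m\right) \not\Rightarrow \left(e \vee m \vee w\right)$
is never true.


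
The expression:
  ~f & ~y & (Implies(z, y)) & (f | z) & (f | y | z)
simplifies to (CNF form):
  False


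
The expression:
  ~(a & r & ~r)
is always true.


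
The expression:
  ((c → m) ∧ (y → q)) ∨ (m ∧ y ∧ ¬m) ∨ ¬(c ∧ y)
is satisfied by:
  {q: True, m: True, c: False, y: False}
  {q: True, m: False, c: False, y: False}
  {m: True, q: False, c: False, y: False}
  {q: False, m: False, c: False, y: False}
  {y: True, q: True, m: True, c: False}
  {y: True, q: True, m: False, c: False}
  {y: True, m: True, q: False, c: False}
  {y: True, m: False, q: False, c: False}
  {q: True, c: True, m: True, y: False}
  {q: True, c: True, m: False, y: False}
  {c: True, m: True, q: False, y: False}
  {c: True, q: False, m: False, y: False}
  {y: True, q: True, c: True, m: True}


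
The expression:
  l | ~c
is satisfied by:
  {l: True, c: False}
  {c: False, l: False}
  {c: True, l: True}


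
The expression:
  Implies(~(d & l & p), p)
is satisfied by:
  {p: True}


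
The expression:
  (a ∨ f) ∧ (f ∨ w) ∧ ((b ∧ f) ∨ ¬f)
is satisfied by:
  {w: True, f: True, b: True, a: True}
  {w: True, f: True, b: True, a: False}
  {f: True, b: True, a: True, w: False}
  {f: True, b: True, a: False, w: False}
  {w: True, b: True, a: True, f: False}
  {w: True, a: True, b: False, f: False}


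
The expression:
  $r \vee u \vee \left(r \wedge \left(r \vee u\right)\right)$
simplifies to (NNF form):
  $r \vee u$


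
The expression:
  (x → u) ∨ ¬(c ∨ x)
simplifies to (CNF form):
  u ∨ ¬x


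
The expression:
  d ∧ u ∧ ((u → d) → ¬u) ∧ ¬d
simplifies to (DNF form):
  False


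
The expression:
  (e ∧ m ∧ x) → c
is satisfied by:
  {c: True, m: False, x: False, e: False}
  {e: False, m: False, c: False, x: False}
  {e: True, c: True, m: False, x: False}
  {e: True, m: False, c: False, x: False}
  {x: True, c: True, e: False, m: False}
  {x: True, e: False, m: False, c: False}
  {x: True, e: True, c: True, m: False}
  {x: True, e: True, m: False, c: False}
  {c: True, m: True, x: False, e: False}
  {m: True, x: False, c: False, e: False}
  {e: True, m: True, c: True, x: False}
  {e: True, m: True, x: False, c: False}
  {c: True, m: True, x: True, e: False}
  {m: True, x: True, e: False, c: False}
  {e: True, m: True, x: True, c: True}


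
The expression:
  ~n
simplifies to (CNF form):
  ~n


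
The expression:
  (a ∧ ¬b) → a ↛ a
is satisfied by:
  {b: True, a: False}
  {a: False, b: False}
  {a: True, b: True}


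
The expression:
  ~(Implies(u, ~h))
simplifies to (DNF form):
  h & u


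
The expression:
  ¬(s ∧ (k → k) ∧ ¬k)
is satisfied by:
  {k: True, s: False}
  {s: False, k: False}
  {s: True, k: True}


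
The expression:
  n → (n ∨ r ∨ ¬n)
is always true.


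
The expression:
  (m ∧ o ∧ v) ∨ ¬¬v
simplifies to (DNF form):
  v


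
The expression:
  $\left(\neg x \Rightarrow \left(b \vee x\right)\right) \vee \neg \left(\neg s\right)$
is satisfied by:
  {b: True, s: True, x: True}
  {b: True, s: True, x: False}
  {b: True, x: True, s: False}
  {b: True, x: False, s: False}
  {s: True, x: True, b: False}
  {s: True, x: False, b: False}
  {x: True, s: False, b: False}


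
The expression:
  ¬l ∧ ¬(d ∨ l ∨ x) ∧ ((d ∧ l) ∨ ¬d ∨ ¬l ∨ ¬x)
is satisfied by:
  {x: False, d: False, l: False}


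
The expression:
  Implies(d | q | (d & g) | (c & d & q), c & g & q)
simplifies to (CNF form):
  (c | ~q) & (g | ~q) & (q | ~d)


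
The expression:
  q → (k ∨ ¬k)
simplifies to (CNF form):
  True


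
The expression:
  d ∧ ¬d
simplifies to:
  False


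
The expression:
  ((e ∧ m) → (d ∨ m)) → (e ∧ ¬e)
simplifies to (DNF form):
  False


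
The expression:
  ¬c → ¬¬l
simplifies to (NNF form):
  c ∨ l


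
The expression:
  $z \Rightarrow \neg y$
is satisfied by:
  {z: False, y: False}
  {y: True, z: False}
  {z: True, y: False}


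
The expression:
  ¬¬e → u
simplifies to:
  u ∨ ¬e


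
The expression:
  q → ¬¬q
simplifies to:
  True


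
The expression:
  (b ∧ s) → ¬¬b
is always true.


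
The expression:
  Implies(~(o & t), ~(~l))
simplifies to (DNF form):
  l | (o & t)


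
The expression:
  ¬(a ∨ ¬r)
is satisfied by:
  {r: True, a: False}


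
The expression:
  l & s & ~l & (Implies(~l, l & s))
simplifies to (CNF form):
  False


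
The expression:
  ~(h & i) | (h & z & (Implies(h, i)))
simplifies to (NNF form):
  z | ~h | ~i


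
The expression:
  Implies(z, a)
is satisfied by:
  {a: True, z: False}
  {z: False, a: False}
  {z: True, a: True}


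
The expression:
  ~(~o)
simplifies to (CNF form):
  o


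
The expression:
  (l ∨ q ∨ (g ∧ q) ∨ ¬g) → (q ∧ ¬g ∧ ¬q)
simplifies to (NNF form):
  g ∧ ¬l ∧ ¬q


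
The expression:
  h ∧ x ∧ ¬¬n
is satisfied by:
  {h: True, x: True, n: True}


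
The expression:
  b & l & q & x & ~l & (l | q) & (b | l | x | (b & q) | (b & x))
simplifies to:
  False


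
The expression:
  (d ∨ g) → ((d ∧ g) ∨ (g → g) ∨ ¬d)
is always true.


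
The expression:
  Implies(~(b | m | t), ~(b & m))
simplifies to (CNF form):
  True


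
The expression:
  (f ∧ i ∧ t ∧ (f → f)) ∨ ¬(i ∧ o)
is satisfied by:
  {f: True, t: True, o: False, i: False}
  {f: True, t: False, o: False, i: False}
  {t: True, i: False, f: False, o: False}
  {i: False, t: False, f: False, o: False}
  {i: True, f: True, t: True, o: False}
  {i: True, f: True, t: False, o: False}
  {i: True, t: True, f: False, o: False}
  {i: True, t: False, f: False, o: False}
  {o: True, f: True, t: True, i: False}
  {o: True, f: True, t: False, i: False}
  {o: True, t: True, f: False, i: False}
  {o: True, t: False, f: False, i: False}
  {i: True, o: True, f: True, t: True}


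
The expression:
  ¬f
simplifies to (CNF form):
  ¬f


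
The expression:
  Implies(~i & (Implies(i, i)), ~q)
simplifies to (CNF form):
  i | ~q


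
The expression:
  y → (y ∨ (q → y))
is always true.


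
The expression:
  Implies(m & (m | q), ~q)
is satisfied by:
  {m: False, q: False}
  {q: True, m: False}
  {m: True, q: False}


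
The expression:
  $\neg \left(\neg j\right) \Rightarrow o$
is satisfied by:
  {o: True, j: False}
  {j: False, o: False}
  {j: True, o: True}


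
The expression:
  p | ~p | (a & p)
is always true.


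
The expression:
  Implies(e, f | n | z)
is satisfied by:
  {n: True, z: True, f: True, e: False}
  {n: True, z: True, f: False, e: False}
  {n: True, f: True, e: False, z: False}
  {n: True, f: False, e: False, z: False}
  {z: True, f: True, e: False, n: False}
  {z: True, f: False, e: False, n: False}
  {f: True, z: False, e: False, n: False}
  {f: False, z: False, e: False, n: False}
  {n: True, z: True, e: True, f: True}
  {n: True, z: True, e: True, f: False}
  {n: True, e: True, f: True, z: False}
  {n: True, e: True, f: False, z: False}
  {e: True, z: True, f: True, n: False}
  {e: True, z: True, f: False, n: False}
  {e: True, f: True, z: False, n: False}


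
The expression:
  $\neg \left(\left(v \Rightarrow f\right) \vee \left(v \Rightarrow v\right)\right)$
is never true.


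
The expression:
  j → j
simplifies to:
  True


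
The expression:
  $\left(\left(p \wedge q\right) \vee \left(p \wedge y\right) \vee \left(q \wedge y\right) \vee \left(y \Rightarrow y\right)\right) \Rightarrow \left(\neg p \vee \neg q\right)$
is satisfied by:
  {p: False, q: False}
  {q: True, p: False}
  {p: True, q: False}


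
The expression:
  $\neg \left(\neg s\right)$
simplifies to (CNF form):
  $s$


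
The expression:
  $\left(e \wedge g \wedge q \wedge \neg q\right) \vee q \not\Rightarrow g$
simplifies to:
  $q \wedge \neg g$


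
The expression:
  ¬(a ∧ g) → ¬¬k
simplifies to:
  k ∨ (a ∧ g)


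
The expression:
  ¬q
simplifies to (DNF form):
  ¬q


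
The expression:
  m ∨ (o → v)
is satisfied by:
  {m: True, v: True, o: False}
  {m: True, o: False, v: False}
  {v: True, o: False, m: False}
  {v: False, o: False, m: False}
  {m: True, v: True, o: True}
  {m: True, o: True, v: False}
  {v: True, o: True, m: False}


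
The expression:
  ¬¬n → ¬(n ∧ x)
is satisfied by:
  {x: False, n: False}
  {n: True, x: False}
  {x: True, n: False}


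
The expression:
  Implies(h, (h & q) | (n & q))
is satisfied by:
  {q: True, h: False}
  {h: False, q: False}
  {h: True, q: True}


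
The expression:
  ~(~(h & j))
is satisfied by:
  {h: True, j: True}


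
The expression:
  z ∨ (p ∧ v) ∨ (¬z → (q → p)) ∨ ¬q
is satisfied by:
  {z: True, p: True, q: False}
  {z: True, p: False, q: False}
  {p: True, z: False, q: False}
  {z: False, p: False, q: False}
  {z: True, q: True, p: True}
  {z: True, q: True, p: False}
  {q: True, p: True, z: False}


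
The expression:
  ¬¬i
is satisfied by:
  {i: True}


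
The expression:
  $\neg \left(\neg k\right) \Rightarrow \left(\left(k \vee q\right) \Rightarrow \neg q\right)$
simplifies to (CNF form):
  $\neg k \vee \neg q$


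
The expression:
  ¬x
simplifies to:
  ¬x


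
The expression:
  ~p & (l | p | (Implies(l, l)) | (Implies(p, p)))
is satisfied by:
  {p: False}


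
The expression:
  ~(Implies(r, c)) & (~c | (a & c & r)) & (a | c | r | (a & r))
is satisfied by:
  {r: True, c: False}


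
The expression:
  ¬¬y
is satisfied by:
  {y: True}


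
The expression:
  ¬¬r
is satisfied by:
  {r: True}


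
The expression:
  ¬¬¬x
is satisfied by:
  {x: False}


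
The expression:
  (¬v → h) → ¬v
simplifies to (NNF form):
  ¬v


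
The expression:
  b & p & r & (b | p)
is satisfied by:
  {r: True, p: True, b: True}


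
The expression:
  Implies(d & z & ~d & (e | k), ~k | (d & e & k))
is always true.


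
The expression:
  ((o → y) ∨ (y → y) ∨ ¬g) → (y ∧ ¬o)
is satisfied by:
  {y: True, o: False}


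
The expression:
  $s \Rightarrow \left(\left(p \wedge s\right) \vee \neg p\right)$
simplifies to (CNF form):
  $\text{True}$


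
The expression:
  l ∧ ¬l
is never true.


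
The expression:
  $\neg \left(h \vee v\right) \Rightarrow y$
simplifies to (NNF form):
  $h \vee v \vee y$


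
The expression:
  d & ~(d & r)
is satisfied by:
  {d: True, r: False}


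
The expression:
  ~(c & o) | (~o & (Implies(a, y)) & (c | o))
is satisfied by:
  {c: False, o: False}
  {o: True, c: False}
  {c: True, o: False}


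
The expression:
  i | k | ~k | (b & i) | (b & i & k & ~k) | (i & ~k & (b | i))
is always true.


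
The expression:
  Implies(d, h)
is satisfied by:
  {h: True, d: False}
  {d: False, h: False}
  {d: True, h: True}


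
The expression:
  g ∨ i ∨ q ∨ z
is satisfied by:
  {i: True, q: True, z: True, g: True}
  {i: True, q: True, z: True, g: False}
  {i: True, q: True, g: True, z: False}
  {i: True, q: True, g: False, z: False}
  {i: True, z: True, g: True, q: False}
  {i: True, z: True, g: False, q: False}
  {i: True, z: False, g: True, q: False}
  {i: True, z: False, g: False, q: False}
  {q: True, z: True, g: True, i: False}
  {q: True, z: True, g: False, i: False}
  {q: True, g: True, z: False, i: False}
  {q: True, g: False, z: False, i: False}
  {z: True, g: True, q: False, i: False}
  {z: True, q: False, g: False, i: False}
  {g: True, q: False, z: False, i: False}


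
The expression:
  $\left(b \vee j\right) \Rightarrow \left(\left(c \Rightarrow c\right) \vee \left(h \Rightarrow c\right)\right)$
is always true.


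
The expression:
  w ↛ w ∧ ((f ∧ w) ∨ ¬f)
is never true.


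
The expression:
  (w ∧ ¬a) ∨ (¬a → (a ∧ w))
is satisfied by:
  {a: True, w: True}
  {a: True, w: False}
  {w: True, a: False}


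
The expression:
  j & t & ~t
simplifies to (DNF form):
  False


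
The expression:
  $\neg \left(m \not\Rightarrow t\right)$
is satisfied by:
  {t: True, m: False}
  {m: False, t: False}
  {m: True, t: True}


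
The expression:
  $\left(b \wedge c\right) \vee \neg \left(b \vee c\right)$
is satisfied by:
  {c: False, b: False}
  {b: True, c: True}


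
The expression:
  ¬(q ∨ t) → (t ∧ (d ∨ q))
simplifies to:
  q ∨ t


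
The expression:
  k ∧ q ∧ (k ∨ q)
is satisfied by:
  {q: True, k: True}


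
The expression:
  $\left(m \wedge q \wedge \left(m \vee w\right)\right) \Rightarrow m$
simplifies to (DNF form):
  $\text{True}$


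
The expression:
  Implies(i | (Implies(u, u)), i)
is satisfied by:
  {i: True}


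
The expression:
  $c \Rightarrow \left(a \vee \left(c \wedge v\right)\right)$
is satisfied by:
  {a: True, v: True, c: False}
  {a: True, c: False, v: False}
  {v: True, c: False, a: False}
  {v: False, c: False, a: False}
  {a: True, v: True, c: True}
  {a: True, c: True, v: False}
  {v: True, c: True, a: False}


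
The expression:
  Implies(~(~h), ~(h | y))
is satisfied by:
  {h: False}


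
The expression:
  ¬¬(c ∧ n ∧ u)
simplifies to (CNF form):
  c ∧ n ∧ u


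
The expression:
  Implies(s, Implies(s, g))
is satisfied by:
  {g: True, s: False}
  {s: False, g: False}
  {s: True, g: True}


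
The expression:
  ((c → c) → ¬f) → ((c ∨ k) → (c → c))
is always true.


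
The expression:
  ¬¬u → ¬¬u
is always true.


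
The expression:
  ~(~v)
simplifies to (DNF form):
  v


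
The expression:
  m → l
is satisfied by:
  {l: True, m: False}
  {m: False, l: False}
  {m: True, l: True}


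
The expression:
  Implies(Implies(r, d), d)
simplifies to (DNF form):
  d | r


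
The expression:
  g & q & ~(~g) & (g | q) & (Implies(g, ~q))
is never true.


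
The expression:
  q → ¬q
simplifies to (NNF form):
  ¬q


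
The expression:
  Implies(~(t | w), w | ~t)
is always true.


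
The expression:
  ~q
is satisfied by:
  {q: False}


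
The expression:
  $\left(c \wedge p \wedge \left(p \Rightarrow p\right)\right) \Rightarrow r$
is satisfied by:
  {r: True, p: False, c: False}
  {p: False, c: False, r: False}
  {r: True, c: True, p: False}
  {c: True, p: False, r: False}
  {r: True, p: True, c: False}
  {p: True, r: False, c: False}
  {r: True, c: True, p: True}


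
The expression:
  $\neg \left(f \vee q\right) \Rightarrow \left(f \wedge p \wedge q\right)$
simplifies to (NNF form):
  $f \vee q$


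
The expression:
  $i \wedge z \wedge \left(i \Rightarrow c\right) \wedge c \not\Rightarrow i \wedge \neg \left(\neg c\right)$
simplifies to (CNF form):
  $\text{False}$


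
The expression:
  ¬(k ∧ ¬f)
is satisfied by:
  {f: True, k: False}
  {k: False, f: False}
  {k: True, f: True}


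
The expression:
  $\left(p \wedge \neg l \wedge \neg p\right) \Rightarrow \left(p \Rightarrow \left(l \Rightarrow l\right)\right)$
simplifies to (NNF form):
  $\text{True}$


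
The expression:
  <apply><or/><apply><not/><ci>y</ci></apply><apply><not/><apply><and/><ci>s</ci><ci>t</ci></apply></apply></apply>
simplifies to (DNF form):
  <apply><or/><apply><not/><ci>s</ci></apply><apply><not/><ci>t</ci></apply><apply><not/><ci>y</ci></apply></apply>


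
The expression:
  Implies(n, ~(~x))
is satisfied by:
  {x: True, n: False}
  {n: False, x: False}
  {n: True, x: True}


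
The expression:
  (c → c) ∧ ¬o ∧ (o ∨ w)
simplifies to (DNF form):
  w ∧ ¬o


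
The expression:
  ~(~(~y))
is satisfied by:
  {y: False}


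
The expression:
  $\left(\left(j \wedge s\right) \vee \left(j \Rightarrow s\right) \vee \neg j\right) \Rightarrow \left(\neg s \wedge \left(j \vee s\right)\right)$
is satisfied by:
  {j: True, s: False}


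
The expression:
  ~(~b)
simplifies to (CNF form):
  b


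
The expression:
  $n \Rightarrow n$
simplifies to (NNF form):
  $\text{True}$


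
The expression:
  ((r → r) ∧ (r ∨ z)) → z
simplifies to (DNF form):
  z ∨ ¬r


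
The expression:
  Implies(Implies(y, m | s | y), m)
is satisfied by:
  {m: True}


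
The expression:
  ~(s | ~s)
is never true.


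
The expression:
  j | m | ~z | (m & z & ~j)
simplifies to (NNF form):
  j | m | ~z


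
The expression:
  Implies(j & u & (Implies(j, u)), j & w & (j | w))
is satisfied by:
  {w: True, u: False, j: False}
  {u: False, j: False, w: False}
  {j: True, w: True, u: False}
  {j: True, u: False, w: False}
  {w: True, u: True, j: False}
  {u: True, w: False, j: False}
  {j: True, u: True, w: True}


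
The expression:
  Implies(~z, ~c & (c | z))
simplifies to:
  z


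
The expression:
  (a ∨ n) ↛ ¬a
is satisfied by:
  {a: True}


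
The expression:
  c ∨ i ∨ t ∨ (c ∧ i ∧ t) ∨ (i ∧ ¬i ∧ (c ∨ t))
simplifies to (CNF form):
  c ∨ i ∨ t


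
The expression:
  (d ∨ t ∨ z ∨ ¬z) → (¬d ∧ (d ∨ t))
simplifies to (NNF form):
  t ∧ ¬d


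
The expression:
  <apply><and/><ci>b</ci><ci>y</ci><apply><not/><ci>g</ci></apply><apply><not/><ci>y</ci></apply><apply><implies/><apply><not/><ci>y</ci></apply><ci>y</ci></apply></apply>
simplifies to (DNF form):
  <false/>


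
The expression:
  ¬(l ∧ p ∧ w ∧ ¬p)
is always true.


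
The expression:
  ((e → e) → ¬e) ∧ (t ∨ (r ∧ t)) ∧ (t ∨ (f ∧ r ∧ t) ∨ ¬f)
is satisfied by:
  {t: True, e: False}


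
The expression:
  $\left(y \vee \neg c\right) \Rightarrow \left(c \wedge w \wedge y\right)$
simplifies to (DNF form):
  $\left(c \wedge w\right) \vee \left(c \wedge \neg y\right)$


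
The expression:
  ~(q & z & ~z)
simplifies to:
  True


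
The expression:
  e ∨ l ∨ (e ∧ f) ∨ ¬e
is always true.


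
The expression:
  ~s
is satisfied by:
  {s: False}


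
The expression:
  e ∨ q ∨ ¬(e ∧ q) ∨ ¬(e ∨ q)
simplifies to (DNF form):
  True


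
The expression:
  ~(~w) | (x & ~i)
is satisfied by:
  {w: True, x: True, i: False}
  {w: True, x: False, i: False}
  {i: True, w: True, x: True}
  {i: True, w: True, x: False}
  {x: True, i: False, w: False}


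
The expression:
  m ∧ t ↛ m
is never true.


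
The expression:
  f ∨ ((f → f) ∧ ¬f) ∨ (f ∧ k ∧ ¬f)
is always true.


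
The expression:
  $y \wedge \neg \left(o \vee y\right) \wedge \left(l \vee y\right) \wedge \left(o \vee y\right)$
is never true.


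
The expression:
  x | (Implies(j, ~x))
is always true.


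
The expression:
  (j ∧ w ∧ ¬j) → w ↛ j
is always true.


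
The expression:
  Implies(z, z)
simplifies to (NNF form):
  True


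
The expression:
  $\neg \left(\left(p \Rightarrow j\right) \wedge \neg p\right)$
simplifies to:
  $p$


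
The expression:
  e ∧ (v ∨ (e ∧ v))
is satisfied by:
  {e: True, v: True}


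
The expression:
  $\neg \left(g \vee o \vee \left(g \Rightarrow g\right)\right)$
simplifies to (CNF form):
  $\text{False}$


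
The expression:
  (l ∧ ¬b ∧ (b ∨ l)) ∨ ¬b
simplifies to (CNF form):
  ¬b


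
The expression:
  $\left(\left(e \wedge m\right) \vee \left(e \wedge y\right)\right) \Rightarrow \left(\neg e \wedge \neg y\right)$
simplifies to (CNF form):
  $\left(\neg e \vee \neg m\right) \wedge \left(\neg e \vee \neg y\right)$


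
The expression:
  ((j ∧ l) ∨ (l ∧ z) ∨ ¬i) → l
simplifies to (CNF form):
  i ∨ l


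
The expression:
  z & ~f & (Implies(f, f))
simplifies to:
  z & ~f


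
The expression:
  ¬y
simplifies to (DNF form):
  ¬y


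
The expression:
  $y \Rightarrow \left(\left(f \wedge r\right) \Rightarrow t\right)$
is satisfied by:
  {t: True, y: False, r: False, f: False}
  {t: False, y: False, r: False, f: False}
  {f: True, t: True, y: False, r: False}
  {f: True, t: False, y: False, r: False}
  {r: True, t: True, y: False, f: False}
  {r: True, t: False, y: False, f: False}
  {f: True, r: True, t: True, y: False}
  {f: True, r: True, t: False, y: False}
  {y: True, t: True, f: False, r: False}
  {y: True, t: False, f: False, r: False}
  {f: True, y: True, t: True, r: False}
  {f: True, y: True, t: False, r: False}
  {r: True, y: True, t: True, f: False}
  {r: True, y: True, t: False, f: False}
  {r: True, y: True, f: True, t: True}


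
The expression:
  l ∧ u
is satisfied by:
  {u: True, l: True}


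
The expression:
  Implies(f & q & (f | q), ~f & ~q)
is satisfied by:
  {q: False, f: False}
  {f: True, q: False}
  {q: True, f: False}


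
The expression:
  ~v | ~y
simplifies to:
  ~v | ~y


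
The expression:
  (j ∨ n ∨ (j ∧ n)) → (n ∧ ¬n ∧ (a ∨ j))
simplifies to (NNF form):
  ¬j ∧ ¬n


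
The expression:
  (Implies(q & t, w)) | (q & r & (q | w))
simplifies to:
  r | w | ~q | ~t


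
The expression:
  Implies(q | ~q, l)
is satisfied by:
  {l: True}


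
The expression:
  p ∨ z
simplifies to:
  p ∨ z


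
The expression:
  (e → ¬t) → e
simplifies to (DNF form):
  e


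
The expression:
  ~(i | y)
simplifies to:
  ~i & ~y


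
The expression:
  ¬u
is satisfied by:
  {u: False}


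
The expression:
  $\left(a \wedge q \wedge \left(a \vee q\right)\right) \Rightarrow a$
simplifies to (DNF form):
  $\text{True}$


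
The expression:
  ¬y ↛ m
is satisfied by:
  {y: False, m: False}


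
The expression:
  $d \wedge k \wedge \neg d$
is never true.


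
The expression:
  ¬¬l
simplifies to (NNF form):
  l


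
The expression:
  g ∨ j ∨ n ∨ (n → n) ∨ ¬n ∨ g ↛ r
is always true.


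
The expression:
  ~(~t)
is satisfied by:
  {t: True}


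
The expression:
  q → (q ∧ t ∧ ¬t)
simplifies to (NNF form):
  ¬q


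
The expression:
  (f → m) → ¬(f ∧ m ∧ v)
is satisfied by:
  {m: False, f: False, v: False}
  {v: True, m: False, f: False}
  {f: True, m: False, v: False}
  {v: True, f: True, m: False}
  {m: True, v: False, f: False}
  {v: True, m: True, f: False}
  {f: True, m: True, v: False}


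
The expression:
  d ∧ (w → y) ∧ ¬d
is never true.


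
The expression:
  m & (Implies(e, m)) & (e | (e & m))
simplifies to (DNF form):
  e & m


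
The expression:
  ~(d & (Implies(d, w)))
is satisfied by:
  {w: False, d: False}
  {d: True, w: False}
  {w: True, d: False}


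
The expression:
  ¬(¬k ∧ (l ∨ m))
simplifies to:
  k ∨ (¬l ∧ ¬m)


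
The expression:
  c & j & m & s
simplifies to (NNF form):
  c & j & m & s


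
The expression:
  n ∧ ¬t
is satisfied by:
  {n: True, t: False}


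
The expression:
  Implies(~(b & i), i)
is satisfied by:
  {i: True}


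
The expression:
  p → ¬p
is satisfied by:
  {p: False}


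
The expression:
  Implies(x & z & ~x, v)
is always true.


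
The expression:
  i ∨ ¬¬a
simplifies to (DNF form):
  a ∨ i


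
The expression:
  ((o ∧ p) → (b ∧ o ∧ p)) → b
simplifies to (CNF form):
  (b ∨ o) ∧ (b ∨ p)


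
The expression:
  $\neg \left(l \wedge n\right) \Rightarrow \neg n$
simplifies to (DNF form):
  $l \vee \neg n$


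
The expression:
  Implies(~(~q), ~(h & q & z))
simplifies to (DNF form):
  ~h | ~q | ~z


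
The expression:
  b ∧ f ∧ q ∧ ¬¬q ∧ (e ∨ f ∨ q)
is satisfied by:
  {f: True, b: True, q: True}


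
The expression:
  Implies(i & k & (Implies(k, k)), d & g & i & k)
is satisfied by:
  {g: True, d: True, k: False, i: False}
  {g: True, d: False, k: False, i: False}
  {d: True, g: False, k: False, i: False}
  {g: False, d: False, k: False, i: False}
  {i: True, g: True, d: True, k: False}
  {i: True, g: True, d: False, k: False}
  {i: True, d: True, g: False, k: False}
  {i: True, d: False, g: False, k: False}
  {g: True, k: True, d: True, i: False}
  {g: True, k: True, d: False, i: False}
  {k: True, d: True, g: False, i: False}
  {k: True, g: False, d: False, i: False}
  {i: True, g: True, k: True, d: True}


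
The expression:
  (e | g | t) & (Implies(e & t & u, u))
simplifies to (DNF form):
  e | g | t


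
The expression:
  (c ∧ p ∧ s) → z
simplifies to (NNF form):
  z ∨ ¬c ∨ ¬p ∨ ¬s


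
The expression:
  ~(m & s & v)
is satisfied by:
  {s: False, m: False, v: False}
  {v: True, s: False, m: False}
  {m: True, s: False, v: False}
  {v: True, m: True, s: False}
  {s: True, v: False, m: False}
  {v: True, s: True, m: False}
  {m: True, s: True, v: False}


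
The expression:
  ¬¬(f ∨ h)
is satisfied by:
  {h: True, f: True}
  {h: True, f: False}
  {f: True, h: False}


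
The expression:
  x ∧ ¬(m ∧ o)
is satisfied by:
  {x: True, m: False, o: False}
  {o: True, x: True, m: False}
  {m: True, x: True, o: False}


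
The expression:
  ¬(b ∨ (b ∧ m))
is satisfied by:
  {b: False}


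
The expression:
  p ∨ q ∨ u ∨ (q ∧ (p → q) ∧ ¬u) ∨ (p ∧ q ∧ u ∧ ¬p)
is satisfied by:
  {q: True, u: True, p: True}
  {q: True, u: True, p: False}
  {q: True, p: True, u: False}
  {q: True, p: False, u: False}
  {u: True, p: True, q: False}
  {u: True, p: False, q: False}
  {p: True, u: False, q: False}


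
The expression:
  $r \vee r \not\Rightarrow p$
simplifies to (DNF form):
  $r$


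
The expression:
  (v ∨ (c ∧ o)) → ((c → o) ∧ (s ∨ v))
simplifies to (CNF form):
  (o ∨ ¬c ∨ ¬v) ∧ (v ∨ ¬c ∨ ¬v) ∧ (o ∨ s ∨ ¬c ∨ ¬o) ∧ (o ∨ s ∨ ¬c ∨ ¬v) ∧ (o ∨ ¬c ∨ ¬o ∨ ¬v) ∧ (s ∨ v ∨ ¬c ∨ ¬o) ∧ (s ∨ v ∨ ¬c ∨ ¬v) ∧ (v ∨ ¬c ∨ ¬o ∨ ¬v)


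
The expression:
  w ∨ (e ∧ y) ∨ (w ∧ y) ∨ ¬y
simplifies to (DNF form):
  e ∨ w ∨ ¬y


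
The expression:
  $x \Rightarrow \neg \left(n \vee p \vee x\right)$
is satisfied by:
  {x: False}


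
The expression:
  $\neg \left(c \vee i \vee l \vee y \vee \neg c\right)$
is never true.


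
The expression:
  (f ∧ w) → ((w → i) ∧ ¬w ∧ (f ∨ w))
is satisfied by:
  {w: False, f: False}
  {f: True, w: False}
  {w: True, f: False}


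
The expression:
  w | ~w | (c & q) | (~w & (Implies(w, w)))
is always true.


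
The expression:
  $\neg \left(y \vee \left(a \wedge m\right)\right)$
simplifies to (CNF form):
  $\neg y \wedge \left(\neg a \vee \neg m\right)$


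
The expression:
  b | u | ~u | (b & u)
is always true.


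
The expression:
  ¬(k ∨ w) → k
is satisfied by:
  {k: True, w: True}
  {k: True, w: False}
  {w: True, k: False}


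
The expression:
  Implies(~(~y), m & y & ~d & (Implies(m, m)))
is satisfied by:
  {m: True, d: False, y: False}
  {d: False, y: False, m: False}
  {m: True, d: True, y: False}
  {d: True, m: False, y: False}
  {y: True, m: True, d: False}


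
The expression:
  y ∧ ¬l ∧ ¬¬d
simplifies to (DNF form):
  d ∧ y ∧ ¬l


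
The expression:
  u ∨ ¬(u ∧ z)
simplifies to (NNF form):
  True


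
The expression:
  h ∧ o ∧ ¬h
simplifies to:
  False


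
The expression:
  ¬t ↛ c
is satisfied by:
  {t: False, c: False}


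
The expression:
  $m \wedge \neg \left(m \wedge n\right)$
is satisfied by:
  {m: True, n: False}


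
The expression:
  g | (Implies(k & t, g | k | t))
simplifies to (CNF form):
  True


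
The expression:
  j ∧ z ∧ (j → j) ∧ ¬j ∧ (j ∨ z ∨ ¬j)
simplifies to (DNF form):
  False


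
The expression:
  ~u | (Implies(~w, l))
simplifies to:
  l | w | ~u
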